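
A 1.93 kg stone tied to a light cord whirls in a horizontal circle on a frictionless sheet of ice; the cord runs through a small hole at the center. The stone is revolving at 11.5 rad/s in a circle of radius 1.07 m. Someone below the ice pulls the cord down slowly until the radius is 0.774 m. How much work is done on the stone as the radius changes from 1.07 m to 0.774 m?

W ≈ 133 J

The constraining force is radial, so m r² ω about the center is conserved.
ω₂ = ω₁ (r₁/r₂)² = (11.5)(1.07/0.774)² = 21.98 rad/s.
W = ΔKE = ½m(v₂² − v₁²) = 133.1 J.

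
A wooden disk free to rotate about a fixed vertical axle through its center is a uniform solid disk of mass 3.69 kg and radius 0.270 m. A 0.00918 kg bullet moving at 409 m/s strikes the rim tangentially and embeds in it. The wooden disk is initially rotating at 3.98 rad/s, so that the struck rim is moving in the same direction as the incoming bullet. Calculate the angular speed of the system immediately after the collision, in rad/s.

|ω_f| ≈ 11.5 rad/s

About the axle the impulsive forces during the collision are internal, so angular momentum about that axis is conserved.
I_p = ½(3.69)(0.270)² = 0.1345 kg·m². Taking the sense of the bullet's angular momentum as positive, L_{bullet} = m v R = (0.00918)(409)(0.270) = 1.014 kg·m²/s.
L_i = +I_p ω_p + m v R = +(0.1345)(3.98) + 1.014 = 1.549 kg·m²/s.
After sticking, I_f = I_p + m R² = 0.1345 + (0.00918)(0.270)² = 0.1352 kg·m².
ω_f = L_i / I_f = 1.549 / 0.1352 = 11.46 rad/s.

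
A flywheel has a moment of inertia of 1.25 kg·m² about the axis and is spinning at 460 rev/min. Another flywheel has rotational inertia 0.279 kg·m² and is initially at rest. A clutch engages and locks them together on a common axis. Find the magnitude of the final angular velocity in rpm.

|ω_f| ≈ 376 rpm

No external torque acts about the common axis, so total angular momentum is conserved.
Taking A's sense as positive: L = (1.250)(460) = 575.0 kg·m²·rpm.
Combined I = 1.250 + 0.2790 = 1.529 kg·m².
ω_f = L / I = 575.0 / 1.529 = 376.1 rpm.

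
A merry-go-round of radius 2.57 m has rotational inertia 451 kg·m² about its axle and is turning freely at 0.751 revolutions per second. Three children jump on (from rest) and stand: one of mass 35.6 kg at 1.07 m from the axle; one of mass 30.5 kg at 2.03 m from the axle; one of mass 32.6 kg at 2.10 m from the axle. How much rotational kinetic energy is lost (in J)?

No external torque acts about the axle; L_before = L_after.
Added inertia Σmr² = (35.6)(1.07)² + (30.5)(2.03)² + (32.6)(2.10)² = 310.2 kg·m²; I_f = 451.0 + 310.2 = 761.2 kg·m².
ω_f = I_p ω_i / I_f = (451.0)(0.751) / 761.2 = 0.4449 rev/s.
KE_i = ½(451.0)(4.719 rad/s)² = 5021 J; KE_f = ½(761.2)(2.796)² = 2975 J.

energy lost ≈ 2050 J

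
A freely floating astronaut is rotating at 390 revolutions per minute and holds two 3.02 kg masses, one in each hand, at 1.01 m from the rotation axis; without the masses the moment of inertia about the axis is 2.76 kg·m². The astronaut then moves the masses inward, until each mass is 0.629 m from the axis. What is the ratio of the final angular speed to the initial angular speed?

Angular momentum about the spin axis is conserved since the torque about it is zero.
I₁ = 2.76 + 2(3.02)(1.01)² = 8.921 kg·m²; I₂ = 2.76 + 2(3.02)(0.629)² = 5.150 kg·m².
ω₂/ω₁ = I₁/I₂ = 8.921 / 5.150 = 1.732.

ω₂/ω₁ ≈ 1.73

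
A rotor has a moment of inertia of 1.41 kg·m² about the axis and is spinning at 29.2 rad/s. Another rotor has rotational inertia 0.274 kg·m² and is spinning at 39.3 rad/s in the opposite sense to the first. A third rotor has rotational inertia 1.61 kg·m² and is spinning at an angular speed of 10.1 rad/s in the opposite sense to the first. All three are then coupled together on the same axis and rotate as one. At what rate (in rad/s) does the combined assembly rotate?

|ω_f| ≈ 4.29 rad/s

No external torque acts about the common axis, so total angular momentum is conserved.
Taking A's sense as positive: L = (1.410)(29.2) − (0.2740)(39.3) − (1.610)(10.1) = 14.14 kg·m²·rad/s.
Combined I = 1.410 + 0.2740 + 1.610 = 3.294 kg·m².
ω_f = L / I = 14.14 / 3.294 = 4.294 rad/s.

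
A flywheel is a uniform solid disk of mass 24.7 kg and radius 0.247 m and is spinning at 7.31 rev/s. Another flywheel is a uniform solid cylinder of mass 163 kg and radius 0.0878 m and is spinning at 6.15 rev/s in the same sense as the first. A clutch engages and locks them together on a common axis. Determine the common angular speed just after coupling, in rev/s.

The coupling torques are internal; angular momentum about the shared axis is conserved.
Moments of inertia: I_A = ½(24.7)(0.247)² = 0.7535 kg·m²; I_B = ½(163)(0.0878)² = 0.6283 kg·m².
Taking A's sense as positive: L = (0.7535)(7.31) + (0.6283)(6.15) = 9.372 kg·m²·rev/s.
Combined I = 0.7535 + 0.6283 = 1.382 kg·m².
ω_f = L / I = 9.372 / 1.382 = 6.783 rev/s.

|ω_f| ≈ 6.78 rev/s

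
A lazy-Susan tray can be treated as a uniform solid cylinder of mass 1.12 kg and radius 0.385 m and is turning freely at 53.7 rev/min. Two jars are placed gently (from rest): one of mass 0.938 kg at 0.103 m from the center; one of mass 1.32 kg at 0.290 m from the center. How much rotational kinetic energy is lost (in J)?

energy lost ≈ 0.778 J

The added mass arrives with no angular momentum about the center, and any external torque about the center is negligible, so the system's angular momentum is conserved.
I_p = ½(1.12)(0.385)² = 0.08301 kg·m².
Added inertia Σmr² = (0.938)(0.103)² + (1.32)(0.290)² = 0.1210 kg·m²; I_f = 0.08301 + 0.1210 = 0.2040 kg·m².
ω_f = I_p ω_i / I_f = (0.08301)(53.7) / 0.2040 = 21.85 rpm.
KE_i = ½(0.08301)(5.623 rad/s)² = 1.312 J; KE_f = ½(0.2040)(2.288)² = 0.5341 J.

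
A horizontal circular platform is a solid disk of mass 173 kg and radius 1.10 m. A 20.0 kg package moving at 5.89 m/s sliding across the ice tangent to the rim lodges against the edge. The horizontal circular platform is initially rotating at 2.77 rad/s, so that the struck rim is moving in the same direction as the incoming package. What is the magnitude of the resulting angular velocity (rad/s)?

The axle reaction passes through the central axle and exerts no torque about it; angular momentum about the central axle is conserved through the impact.
I_p = ½(173)(1.10)² = 104.7 kg·m². Taking the sense of the package's angular momentum as positive, L_{package} = m v R = (20.0)(5.89)(1.10) = 129.6 kg·m²/s.
L_i = +I_p ω_p + m v R = +(104.7)(2.77) + 129.6 = 419.5 kg·m²/s.
After sticking, I_f = I_p + m R² = 104.7 + (20.0)(1.10)² = 128.9 kg·m².
ω_f = L_i / I_f = 419.5 / 128.9 = 3.255 rad/s.

|ω_f| ≈ 3.26 rad/s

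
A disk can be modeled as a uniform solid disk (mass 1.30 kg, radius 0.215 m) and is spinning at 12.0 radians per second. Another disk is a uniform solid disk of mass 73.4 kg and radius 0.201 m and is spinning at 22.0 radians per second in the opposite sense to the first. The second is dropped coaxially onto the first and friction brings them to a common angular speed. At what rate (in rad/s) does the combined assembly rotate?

The coupling torques are internal; angular momentum about the shared axis is conserved.
Moments of inertia: I_A = ½(1.30)(0.215)² = 0.03005 kg·m²; I_B = ½(73.4)(0.201)² = 1.483 kg·m².
Taking A's sense as positive: L = (0.03005)(12.0) − (1.483)(22.0) = -32.26 kg·m²·rad/s.
Combined I = 0.03005 + 1.483 = 1.513 kg·m².
ω_f = L / I = -32.26 / 1.513 = -21.32 rad/s.

|ω_f| ≈ 21.3 rad/s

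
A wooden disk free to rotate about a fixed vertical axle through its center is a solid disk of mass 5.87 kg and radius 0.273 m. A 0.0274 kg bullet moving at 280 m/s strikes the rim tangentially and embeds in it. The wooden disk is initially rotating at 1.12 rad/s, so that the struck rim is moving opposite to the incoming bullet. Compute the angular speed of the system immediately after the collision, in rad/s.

|ω_f| ≈ 8.38 rad/s

The axle reaction passes through the axle and exerts no torque about it; angular momentum about the axle is conserved through the impact.
I_p = ½(5.87)(0.273)² = 0.2187 kg·m². Taking the sense of the bullet's angular momentum as positive, L_{bullet} = m v R = (0.0274)(280)(0.273) = 2.094 kg·m²/s.
L_i = −I_p ω_p + m v R = −(0.2187)(1.12) + 2.094 = 1.849 kg·m²/s.
After sticking, I_f = I_p + m R² = 0.2187 + (0.0274)(0.273)² = 0.2208 kg·m².
ω_f = L_i / I_f = 1.849 / 0.2208 = 8.377 rad/s.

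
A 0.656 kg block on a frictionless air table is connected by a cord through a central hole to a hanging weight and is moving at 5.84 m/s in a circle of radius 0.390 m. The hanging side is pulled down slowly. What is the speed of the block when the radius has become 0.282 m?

Central (radial) force ⇒ zero torque about the center ⇒ m v r is constant.
v₂ = v₁ r₁ / r₂ = (5.84)(0.390) / (0.282) = 8.077 m/s.

v₂ ≈ 8.08 m/s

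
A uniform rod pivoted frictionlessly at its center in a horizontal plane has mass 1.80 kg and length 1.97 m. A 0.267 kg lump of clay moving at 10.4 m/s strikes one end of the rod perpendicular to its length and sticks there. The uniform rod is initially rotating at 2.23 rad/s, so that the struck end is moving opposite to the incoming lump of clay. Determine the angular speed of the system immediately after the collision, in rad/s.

|ω_f| ≈ 1.71 rad/s

About the pivot the impulsive forces during the collision are internal, so angular momentum about that axis is conserved.
I_p = (1/12)(1.80)(1.97)² = 0.5821 kg·m². Taking the sense of the lump of clay's angular momentum as positive, L_{lump} = m v R = (0.267)(10.4)(1.97/2) = 2.735 kg·m²/s.
L_i = −I_p ω_p + m v R = −(0.5821)(2.23) + 2.735 = 1.437 kg·m²/s.
After sticking, I_f = I_p + m R² = 0.5821 + (0.267)(1.97/2)² = 0.8412 kg·m².
ω_f = L_i / I_f = 1.437 / 0.8412 = 1.708 rad/s.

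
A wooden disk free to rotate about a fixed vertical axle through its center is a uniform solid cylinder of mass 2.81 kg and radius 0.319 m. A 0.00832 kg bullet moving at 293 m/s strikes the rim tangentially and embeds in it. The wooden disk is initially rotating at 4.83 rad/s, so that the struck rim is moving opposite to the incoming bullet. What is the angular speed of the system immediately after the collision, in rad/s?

About the axle the impulsive forces during the collision are internal, so angular momentum about that axis is conserved.
I_p = ½(2.81)(0.319)² = 0.1430 kg·m². Taking the sense of the bullet's angular momentum as positive, L_{bullet} = m v R = (0.00832)(293)(0.319) = 0.7776 kg·m²/s.
L_i = −I_p ω_p + m v R = −(0.1430)(4.83) + 0.7776 = 0.08708 kg·m²/s.
After sticking, I_f = I_p + m R² = 0.1430 + (0.00832)(0.319)² = 0.1438 kg·m².
ω_f = L_i / I_f = 0.08708 / 0.1438 = 0.6055 rad/s.

|ω_f| ≈ 0.605 rad/s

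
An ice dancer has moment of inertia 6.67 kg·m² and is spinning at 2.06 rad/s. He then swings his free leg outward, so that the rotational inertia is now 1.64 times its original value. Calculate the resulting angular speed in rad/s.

Angular momentum about the spin axis is conserved since the torque about it is zero.
I₂ = 1.64 × 6.67 = 10.94 kg·m².
ω₂ = I₁ω₁ / I₂ = (6.670)(2.06 rad/s) / (10.94) = 1.256 rad/s.

ω₂ ≈ 1.26 rad/s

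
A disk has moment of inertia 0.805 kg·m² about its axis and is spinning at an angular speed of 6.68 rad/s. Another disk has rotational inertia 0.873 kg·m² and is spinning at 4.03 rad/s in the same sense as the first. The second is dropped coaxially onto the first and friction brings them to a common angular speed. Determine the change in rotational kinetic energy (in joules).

The coupling torques are internal; angular momentum about the shared axis is conserved.
Taking A's sense as positive: L = (0.8050)(6.68) + (0.8730)(4.03) = 8.896 kg·m²·rad/s.
Combined I = 0.8050 + 0.8730 = 1.678 kg·m².
ω_f = L / I = 8.896 / 1.678 = 5.301 rad/s.
KE_i = ½ΣIω² = 25.05 J; KE_f = ½(1.678)(5.301)² = 23.58 J.

ΔKE ≈ -1.47 J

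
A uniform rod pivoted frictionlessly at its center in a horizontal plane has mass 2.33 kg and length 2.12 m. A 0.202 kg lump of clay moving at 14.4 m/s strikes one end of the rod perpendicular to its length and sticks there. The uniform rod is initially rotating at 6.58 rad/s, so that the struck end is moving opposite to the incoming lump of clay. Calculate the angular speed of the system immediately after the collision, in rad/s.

|ω_f| ≈ 2.42 rad/s

About the pivot the impulsive forces during the collision are internal, so angular momentum about that axis is conserved.
I_p = (1/12)(2.33)(2.12)² = 0.8727 kg·m². Taking the sense of the lump of clay's angular momentum as positive, L_{lump} = m v R = (0.202)(14.4)(2.12/2) = 3.083 kg·m²/s.
L_i = −I_p ω_p + m v R = −(0.8727)(6.58) + 3.083 = -2.659 kg·m²/s.
After sticking, I_f = I_p + m R² = 0.8727 + (0.202)(2.12/2)² = 1.100 kg·m².
ω_f = L_i / I_f = -2.659 / 1.100 = -2.418 rad/s.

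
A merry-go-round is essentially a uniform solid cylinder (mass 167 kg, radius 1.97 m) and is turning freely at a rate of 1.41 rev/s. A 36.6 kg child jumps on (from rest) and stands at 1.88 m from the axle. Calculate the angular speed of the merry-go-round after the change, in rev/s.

No external torque acts about the axle; L_before = L_after.
I_p = ½(167)(1.97)² = 324.1 kg·m².
Added inertia Σmr² = (36.6)(1.88)² = 129.4 kg·m²; I_f = 324.1 + 129.4 = 453.4 kg·m².
ω_f = I_p ω_i / I_f = (324.1)(1.41) / 453.4 = 1.008 rev/s.

ω_f ≈ 1.01 rev/s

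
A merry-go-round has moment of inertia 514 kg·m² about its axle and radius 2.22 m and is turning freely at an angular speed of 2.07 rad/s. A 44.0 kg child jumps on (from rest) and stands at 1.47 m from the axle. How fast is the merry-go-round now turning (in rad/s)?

ω_f ≈ 1.75 rad/s

The added mass arrives with no angular momentum about the axle, and any external torque about the axle is negligible, so the system's angular momentum is conserved.
Added inertia Σmr² = (44.0)(1.47)² = 95.08 kg·m²; I_f = 514.0 + 95.08 = 609.1 kg·m².
ω_f = I_p ω_i / I_f = (514.0)(2.07) / 609.1 = 1.747 rad/s.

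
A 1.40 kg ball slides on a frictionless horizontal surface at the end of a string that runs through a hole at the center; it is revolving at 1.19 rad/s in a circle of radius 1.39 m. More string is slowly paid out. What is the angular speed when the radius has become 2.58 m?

No torque about the axis ⇒ m r₁² ω₁ = m r₂² ω₂.
ω₂ = ω₁ (r₁/r₂)² = (1.19)(1.39/2.58)² = 0.3454 rad/s.

ω₂ ≈ 0.345 rad/s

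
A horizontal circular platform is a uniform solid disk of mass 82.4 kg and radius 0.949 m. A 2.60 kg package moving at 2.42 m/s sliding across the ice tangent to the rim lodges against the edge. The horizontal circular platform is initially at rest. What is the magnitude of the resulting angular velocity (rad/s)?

The axle reaction passes through the central axle and exerts no torque about it; angular momentum about the central axle is conserved through the impact.
I_p = ½(82.4)(0.949)² = 37.10 kg·m². Taking the sense of the package's angular momentum as positive, L_{package} = m v R = (2.60)(2.42)(0.949) = 5.971 kg·m²/s.
L_i = 0 + 5.971 = 5.971 kg·m²/s.
After sticking, I_f = I_p + m R² = 37.10 + (2.60)(0.949)² = 39.45 kg·m².
ω_f = L_i / I_f = 5.971 / 39.45 = 0.1514 rad/s.

|ω_f| ≈ 0.151 rad/s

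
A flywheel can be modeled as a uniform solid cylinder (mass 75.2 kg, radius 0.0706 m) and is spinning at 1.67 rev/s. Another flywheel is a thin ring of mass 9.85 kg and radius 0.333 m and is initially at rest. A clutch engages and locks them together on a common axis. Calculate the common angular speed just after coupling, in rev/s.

The coupling torques are internal; angular momentum about the shared axis is conserved.
Moments of inertia: I_A = ½(75.2)(0.0706)² = 0.1874 kg·m²; I_B = (9.85)(0.333)² = 1.092 kg·m².
Taking A's sense as positive: L = (0.1874)(1.67) = 0.3130 kg·m²·rev/s.
Combined I = 0.1874 + 1.092 = 1.280 kg·m².
ω_f = L / I = 0.3130 / 1.280 = 0.2446 rev/s.

|ω_f| ≈ 0.245 rev/s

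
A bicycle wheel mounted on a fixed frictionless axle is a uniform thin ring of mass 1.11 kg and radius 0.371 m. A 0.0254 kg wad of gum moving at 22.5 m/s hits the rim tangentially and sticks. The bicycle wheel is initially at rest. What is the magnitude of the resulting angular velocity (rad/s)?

The axle reaction passes through the axle and exerts no torque about it; angular momentum about the axle is conserved through the impact.
I_p = (1.11)(0.371)² = 0.1528 kg·m². Taking the sense of the wad of gum's angular momentum as positive, L_{wad} = m v R = (0.0254)(22.5)(0.371) = 0.2120 kg·m²/s.
L_i = 0 + 0.2120 = 0.2120 kg·m²/s.
After sticking, I_f = I_p + m R² = 0.1528 + (0.0254)(0.371)² = 0.1563 kg·m².
ω_f = L_i / I_f = 0.2120 / 0.1563 = 1.357 rad/s.

|ω_f| ≈ 1.36 rad/s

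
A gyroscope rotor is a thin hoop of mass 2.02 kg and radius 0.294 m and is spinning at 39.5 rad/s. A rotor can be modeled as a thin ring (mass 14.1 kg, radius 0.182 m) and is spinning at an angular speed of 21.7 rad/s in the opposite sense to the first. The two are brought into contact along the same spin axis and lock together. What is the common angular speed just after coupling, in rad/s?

No external torque acts about the common axis, so total angular momentum is conserved.
Moments of inertia: I_A = (2.02)(0.294)² = 0.1746 kg·m²; I_B = (14.1)(0.182)² = 0.4670 kg·m².
Taking A's sense as positive: L = (0.1746)(39.5) − (0.4670)(21.7) = -3.238 kg·m²·rad/s.
Combined I = 0.1746 + 0.4670 = 0.6416 kg·m².
ω_f = L / I = -3.238 / 0.6416 = -5.047 rad/s.

|ω_f| ≈ 5.05 rad/s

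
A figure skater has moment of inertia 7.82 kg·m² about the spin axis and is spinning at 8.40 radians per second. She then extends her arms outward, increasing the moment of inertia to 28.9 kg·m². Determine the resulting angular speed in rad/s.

ω₂ ≈ 2.27 rad/s

No external torque acts about the spin axis, so angular momentum is conserved.
ω₂ = I₁ω₁ / I₂ = (7.820)(8.40 rad/s) / (28.90) = 2.273 rad/s.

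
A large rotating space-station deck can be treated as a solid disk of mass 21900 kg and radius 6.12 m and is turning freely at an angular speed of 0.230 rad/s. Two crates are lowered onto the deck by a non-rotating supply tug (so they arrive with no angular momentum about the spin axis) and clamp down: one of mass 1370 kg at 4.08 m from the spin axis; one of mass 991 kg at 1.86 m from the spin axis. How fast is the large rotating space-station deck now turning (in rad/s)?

ω_f ≈ 0.216 rad/s

No external torque acts about the spin axis; L_before = L_after.
I_p = ½(21900)(6.12)² = 4.101e+05 kg·m².
Added inertia Σmr² = (1370)(4.08)² + (991)(1.86)² = 26230 kg·m²; I_f = 4.101e+05 + 26230 = 4.364e+05 kg·m².
ω_f = I_p ω_i / I_f = (4.101e+05)(0.230) / 4.364e+05 = 0.2162 rad/s.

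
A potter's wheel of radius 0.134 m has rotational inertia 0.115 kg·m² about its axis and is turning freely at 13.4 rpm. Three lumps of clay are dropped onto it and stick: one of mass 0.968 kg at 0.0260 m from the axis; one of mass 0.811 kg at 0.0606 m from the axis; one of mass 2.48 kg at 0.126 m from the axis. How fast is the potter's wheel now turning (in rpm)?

ω_f ≈ 9.75 rpm

The added mass arrives with no angular momentum about the axis, and any external torque about the axis is negligible, so the system's angular momentum is conserved.
Added inertia Σmr² = (0.968)(0.0260)² + (0.811)(0.0606)² + (2.48)(0.126)² = 0.04301 kg·m²; I_f = 0.1150 + 0.04301 = 0.1580 kg·m².
ω_f = I_p ω_i / I_f = (0.1150)(13.4) / 0.1580 = 9.753 rpm.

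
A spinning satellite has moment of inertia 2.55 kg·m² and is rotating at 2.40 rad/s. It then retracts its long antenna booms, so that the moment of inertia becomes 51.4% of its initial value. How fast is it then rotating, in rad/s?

With no external torque about the axis, L is conserved: I₁ω₁ = I₂ω₂.
I₂ = 0.514 × 2.55 = 1.311 kg·m².
ω₂ = I₁ω₁ / I₂ = (2.550)(2.40 rad/s) / (1.311) = 4.669 rad/s.

ω₂ ≈ 4.67 rad/s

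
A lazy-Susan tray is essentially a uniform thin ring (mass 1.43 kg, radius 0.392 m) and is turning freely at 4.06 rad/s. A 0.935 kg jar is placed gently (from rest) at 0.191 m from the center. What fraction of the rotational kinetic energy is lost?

The added mass arrives with no angular momentum about the center, and any external torque about the center is negligible, so the system's angular momentum is conserved.
I_p = (1.43)(0.392)² = 0.2197 kg·m².
Added inertia Σmr² = (0.935)(0.191)² = 0.03411 kg·m²; I_f = 0.2197 + 0.03411 = 0.2538 kg·m².
ω_f = I_p ω_i / I_f = (0.2197)(4.06) / 0.2538 = 3.514 rad/s.
KE_i = ½(0.2197)(4.060 rad/s)² = 1.811 J; KE_f = ½(0.2538)(3.514)² = 1.568 J.
Fraction lost = 0.1344.

fraction ≈ 0.134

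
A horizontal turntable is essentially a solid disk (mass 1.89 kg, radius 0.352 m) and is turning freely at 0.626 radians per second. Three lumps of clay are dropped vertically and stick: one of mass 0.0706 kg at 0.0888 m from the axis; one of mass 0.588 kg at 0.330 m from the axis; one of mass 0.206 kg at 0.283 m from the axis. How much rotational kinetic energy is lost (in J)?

No external torque acts about the axis; L_before = L_after.
I_p = ½(1.89)(0.352)² = 0.1171 kg·m².
Added inertia Σmr² = (0.0706)(0.0888)² + (0.588)(0.330)² + (0.206)(0.283)² = 0.08109 kg·m²; I_f = 0.1171 + 0.08109 = 0.1982 kg·m².
ω_f = I_p ω_i / I_f = (0.1171)(0.626) / 0.1982 = 0.3699 rad/s.
KE_i = ½(0.1171)(0.6260 rad/s)² = 0.02294 J; KE_f = ½(0.1982)(0.3699)² = 0.01355 J.

energy lost ≈ 0.00939 J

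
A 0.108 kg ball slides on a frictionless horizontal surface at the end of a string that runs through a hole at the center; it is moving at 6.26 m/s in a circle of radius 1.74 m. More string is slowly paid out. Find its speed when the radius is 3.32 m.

v₂ ≈ 3.28 m/s

Central (radial) force ⇒ zero torque about the center ⇒ m v r is constant.
v₂ = v₁ r₁ / r₂ = (6.26)(1.74) / (3.32) = 3.281 m/s.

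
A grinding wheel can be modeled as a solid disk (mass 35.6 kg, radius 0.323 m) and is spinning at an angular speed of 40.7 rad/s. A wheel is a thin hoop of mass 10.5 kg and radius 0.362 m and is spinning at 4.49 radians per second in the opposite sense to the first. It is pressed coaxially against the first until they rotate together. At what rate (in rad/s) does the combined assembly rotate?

No external torque acts about the common axis, so total angular momentum is conserved.
Moments of inertia: I_A = ½(35.6)(0.323)² = 1.857 kg·m²; I_B = (10.5)(0.362)² = 1.376 kg·m².
Taking A's sense as positive: L = (1.857)(40.7) − (1.376)(4.49) = 69.40 kg·m²·rad/s.
Combined I = 1.857 + 1.376 = 3.233 kg·m².
ω_f = L / I = 69.40 / 3.233 = 21.47 rad/s.

|ω_f| ≈ 21.5 rad/s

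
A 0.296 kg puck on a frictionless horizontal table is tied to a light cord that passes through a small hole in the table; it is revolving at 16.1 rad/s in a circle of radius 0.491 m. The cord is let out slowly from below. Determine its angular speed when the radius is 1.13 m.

ω₂ ≈ 3.04 rad/s

No torque about the axis ⇒ m r₁² ω₁ = m r₂² ω₂.
ω₂ = ω₁ (r₁/r₂)² = (16.1)(0.491/1.13)² = 3.040 rad/s.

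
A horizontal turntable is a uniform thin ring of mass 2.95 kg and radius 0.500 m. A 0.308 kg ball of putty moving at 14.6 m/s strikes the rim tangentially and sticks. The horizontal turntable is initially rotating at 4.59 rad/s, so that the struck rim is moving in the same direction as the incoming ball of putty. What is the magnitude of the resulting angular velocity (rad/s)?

About the axle the impulsive forces during the collision are internal, so angular momentum about that axis is conserved.
I_p = (2.95)(0.500)² = 0.7375 kg·m². Taking the sense of the ball of putty's angular momentum as positive, L_{ball} = m v R = (0.308)(14.6)(0.500) = 2.248 kg·m²/s.
L_i = +I_p ω_p + m v R = +(0.7375)(4.59) + 2.248 = 5.634 kg·m²/s.
After sticking, I_f = I_p + m R² = 0.7375 + (0.308)(0.500)² = 0.8145 kg·m².
ω_f = L_i / I_f = 5.634 / 0.8145 = 6.917 rad/s.

|ω_f| ≈ 6.92 rad/s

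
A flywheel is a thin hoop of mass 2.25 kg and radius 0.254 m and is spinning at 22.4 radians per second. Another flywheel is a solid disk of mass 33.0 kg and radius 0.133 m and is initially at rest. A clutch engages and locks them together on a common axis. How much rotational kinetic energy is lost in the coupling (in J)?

ΔKE lost ≈ 24.3 J

The coupling torques are internal; angular momentum about the shared axis is conserved.
Moments of inertia: I_A = (2.25)(0.254)² = 0.1452 kg·m²; I_B = ½(33.0)(0.133)² = 0.2919 kg·m².
Taking A's sense as positive: L = (0.1452)(22.4) = 3.252 kg·m²·rad/s.
Combined I = 0.1452 + 0.2919 = 0.4370 kg·m².
ω_f = L / I = 3.252 / 0.4370 = 7.440 rad/s.
KE_i = ½ΣIω² = 36.42 J; KE_f = ½(0.4370)(7.440)² = 12.10 J.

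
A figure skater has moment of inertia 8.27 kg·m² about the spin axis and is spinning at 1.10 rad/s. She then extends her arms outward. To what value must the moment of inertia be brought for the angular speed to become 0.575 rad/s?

No external torque acts about the spin axis, so angular momentum is conserved.
I₂ = I₁ω₁ / ω₂ = (8.27)(1.10) / (0.575) = 15.82 kg·m².

I₂ ≈ 15.8 kg·m²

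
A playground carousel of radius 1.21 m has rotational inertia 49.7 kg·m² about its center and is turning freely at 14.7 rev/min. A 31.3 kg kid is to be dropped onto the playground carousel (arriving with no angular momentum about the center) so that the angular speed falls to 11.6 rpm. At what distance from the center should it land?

The added mass arrives with no angular momentum about the center, and any external torque about the center is negligible, so the system's angular momentum is conserved.
I_p ω_i = (I_p + m r²) ω_f ⇒ m r² = I_p(ω_i/ω_f − 1) = 49.70(14.7/11.6 − 1) = 13.28 kg·m².
r = √(13.28/31.3) = 0.6514 m.

r ≈ 0.651 m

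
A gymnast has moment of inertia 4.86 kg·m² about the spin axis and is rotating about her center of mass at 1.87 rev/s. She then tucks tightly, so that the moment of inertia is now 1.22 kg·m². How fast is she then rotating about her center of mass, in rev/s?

With no external torque about the axis, L is conserved: I₁ω₁ = I₂ω₂.
ω₂ = I₁ω₁ / I₂ = (4.860)(1.87 rev/s) / (1.220) = 7.449 rev/s.

ω₂ ≈ 7.45 rev/s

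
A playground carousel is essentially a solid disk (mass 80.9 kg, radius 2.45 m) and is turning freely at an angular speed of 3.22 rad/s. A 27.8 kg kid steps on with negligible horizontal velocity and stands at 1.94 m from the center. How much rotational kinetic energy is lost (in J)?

The added mass arrives with no angular momentum about the center, and any external torque about the center is negligible, so the system's angular momentum is conserved.
I_p = ½(80.9)(2.45)² = 242.8 kg·m².
Added inertia Σmr² = (27.8)(1.94)² = 104.6 kg·m²; I_f = 242.8 + 104.6 = 347.4 kg·m².
ω_f = I_p ω_i / I_f = (242.8)(3.22) / 347.4 = 2.250 rad/s.
KE_i = ½(242.8)(3.220 rad/s)² = 1259 J; KE_f = ½(347.4)(2.250)² = 879.7 J.

energy lost ≈ 379 J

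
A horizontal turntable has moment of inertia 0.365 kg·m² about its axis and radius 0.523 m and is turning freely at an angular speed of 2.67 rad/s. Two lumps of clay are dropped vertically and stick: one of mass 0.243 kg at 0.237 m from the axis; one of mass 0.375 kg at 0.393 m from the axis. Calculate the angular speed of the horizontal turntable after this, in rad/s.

ω_f ≈ 2.23 rad/s

No external torque acts about the axis; L_before = L_after.
Added inertia Σmr² = (0.243)(0.237)² + (0.375)(0.393)² = 0.07157 kg·m²; I_f = 0.3650 + 0.07157 = 0.4366 kg·m².
ω_f = I_p ω_i / I_f = (0.3650)(2.67) / 0.4366 = 2.232 rad/s.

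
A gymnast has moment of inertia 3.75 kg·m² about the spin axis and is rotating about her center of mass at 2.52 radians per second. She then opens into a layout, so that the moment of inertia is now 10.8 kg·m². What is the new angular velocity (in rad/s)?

No external torque acts about the spin axis, so angular momentum is conserved.
ω₂ = I₁ω₁ / I₂ = (3.750)(2.52 rad/s) / (10.80) = 0.8750 rad/s.

ω₂ ≈ 0.875 rad/s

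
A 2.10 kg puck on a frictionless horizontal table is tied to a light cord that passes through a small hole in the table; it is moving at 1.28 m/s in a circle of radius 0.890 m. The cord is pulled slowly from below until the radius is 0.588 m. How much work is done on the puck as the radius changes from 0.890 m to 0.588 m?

Central (radial) force ⇒ zero torque about the center ⇒ m v r is constant.
v₂ = v₁ r₁ / r₂ = (1.28)(0.890) / (0.588) = 1.937 m/s.
W = ΔKE = ½m(v₂² − v₁²) = 2.221 J.

W ≈ 2.22 J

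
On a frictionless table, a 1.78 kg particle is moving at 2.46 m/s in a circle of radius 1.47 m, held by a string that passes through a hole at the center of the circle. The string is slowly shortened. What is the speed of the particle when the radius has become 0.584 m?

The only horizontal force on the mass is along the cord (radial), so it exerts no torque about the hole and angular momentum m v r is conserved.
v₂ = v₁ r₁ / r₂ = (2.46)(1.47) / (0.584) = 6.192 m/s.

v₂ ≈ 6.19 m/s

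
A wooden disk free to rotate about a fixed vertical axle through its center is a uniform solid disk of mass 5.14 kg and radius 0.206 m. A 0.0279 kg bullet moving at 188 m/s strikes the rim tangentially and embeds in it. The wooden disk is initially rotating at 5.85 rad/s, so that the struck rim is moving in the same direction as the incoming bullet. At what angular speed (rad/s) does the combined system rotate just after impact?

The axle reaction passes through the axle and exerts no torque about it; angular momentum about the axle is conserved through the impact.
I_p = ½(5.14)(0.206)² = 0.1091 kg·m². Taking the sense of the bullet's angular momentum as positive, L_{bullet} = m v R = (0.0279)(188)(0.206) = 1.081 kg·m²/s.
L_i = +I_p ω_p + m v R = +(0.1091)(5.85) + 1.081 = 1.719 kg·m²/s.
After sticking, I_f = I_p + m R² = 0.1091 + (0.0279)(0.206)² = 0.1102 kg·m².
ω_f = L_i / I_f = 1.719 / 0.1102 = 15.59 rad/s.

|ω_f| ≈ 15.6 rad/s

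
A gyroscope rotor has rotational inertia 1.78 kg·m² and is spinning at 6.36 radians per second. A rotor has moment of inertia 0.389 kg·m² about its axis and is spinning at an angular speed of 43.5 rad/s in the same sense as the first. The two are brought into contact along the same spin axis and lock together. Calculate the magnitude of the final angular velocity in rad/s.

No external torque acts about the common axis, so total angular momentum is conserved.
Taking A's sense as positive: L = (1.780)(6.36) + (0.3890)(43.5) = 28.24 kg·m²·rad/s.
Combined I = 1.780 + 0.3890 = 2.169 kg·m².
ω_f = L / I = 28.24 / 2.169 = 13.02 rad/s.

|ω_f| ≈ 13.0 rad/s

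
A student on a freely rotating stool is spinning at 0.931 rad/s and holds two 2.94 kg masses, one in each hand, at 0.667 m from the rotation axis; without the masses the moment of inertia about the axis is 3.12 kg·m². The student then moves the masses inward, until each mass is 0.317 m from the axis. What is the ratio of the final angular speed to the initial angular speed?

ω₂/ω₁ ≈ 1.55

With no external torque about the axis, L is conserved: I₁ω₁ = I₂ω₂.
I₁ = 3.12 + 2(2.94)(0.667)² = 5.736 kg·m²; I₂ = 3.12 + 2(2.94)(0.317)² = 3.711 kg·m².
ω₂/ω₁ = I₁/I₂ = 5.736 / 3.711 = 1.546.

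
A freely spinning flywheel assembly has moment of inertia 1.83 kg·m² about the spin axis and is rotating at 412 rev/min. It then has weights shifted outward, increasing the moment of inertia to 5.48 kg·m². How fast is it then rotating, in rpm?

ω₂ ≈ 138 rpm

Angular momentum about the spin axis is conserved since the torque about it is zero.
ω₂ = I₁ω₁ / I₂ = (1.830)(412 rpm) / (5.480) = 137.6 rpm.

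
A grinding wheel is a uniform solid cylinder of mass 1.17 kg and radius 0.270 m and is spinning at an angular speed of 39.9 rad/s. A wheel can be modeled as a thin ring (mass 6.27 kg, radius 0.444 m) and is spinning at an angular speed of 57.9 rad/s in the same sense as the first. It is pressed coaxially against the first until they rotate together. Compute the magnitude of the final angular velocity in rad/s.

|ω_f| ≈ 57.3 rad/s

No external torque acts about the common axis, so total angular momentum is conserved.
Moments of inertia: I_A = ½(1.17)(0.270)² = 0.04265 kg·m²; I_B = (6.27)(0.444)² = 1.236 kg·m².
Taking A's sense as positive: L = (0.04265)(39.9) + (1.236)(57.9) = 73.27 kg·m²·rad/s.
Combined I = 0.04265 + 1.236 = 1.279 kg·m².
ω_f = L / I = 73.27 / 1.279 = 57.30 rad/s.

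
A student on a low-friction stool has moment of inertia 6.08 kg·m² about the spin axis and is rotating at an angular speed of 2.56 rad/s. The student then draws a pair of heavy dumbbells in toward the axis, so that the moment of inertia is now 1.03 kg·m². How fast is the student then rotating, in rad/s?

With no external torque about the axis, L is conserved: I₁ω₁ = I₂ω₂.
ω₂ = I₁ω₁ / I₂ = (6.080)(2.56 rad/s) / (1.030) = 15.11 rad/s.

ω₂ ≈ 15.1 rad/s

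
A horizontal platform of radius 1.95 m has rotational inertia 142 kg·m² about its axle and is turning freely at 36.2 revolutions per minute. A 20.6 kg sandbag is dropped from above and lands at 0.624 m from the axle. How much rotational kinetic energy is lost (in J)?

energy lost ≈ 54.6 J

No external torque acts about the axle; L_before = L_after.
Added inertia Σmr² = (20.6)(0.624)² = 8.021 kg·m²; I_f = 142.0 + 8.021 = 150.0 kg·m².
ω_f = I_p ω_i / I_f = (142.0)(36.2) / 150.0 = 34.26 rpm.
KE_i = ½(142.0)(3.791 rad/s)² = 1020 J; KE_f = ½(150.0)(3.588)² = 965.8 J.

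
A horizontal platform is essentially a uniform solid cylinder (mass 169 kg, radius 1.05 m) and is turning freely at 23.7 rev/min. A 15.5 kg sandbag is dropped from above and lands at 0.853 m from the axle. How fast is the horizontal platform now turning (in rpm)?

ω_f ≈ 21.1 rpm

The added mass arrives with no angular momentum about the axle, and any external torque about the axle is negligible, so the system's angular momentum is conserved.
I_p = ½(169)(1.05)² = 93.16 kg·m².
Added inertia Σmr² = (15.5)(0.853)² = 11.28 kg·m²; I_f = 93.16 + 11.28 = 104.4 kg·m².
ω_f = I_p ω_i / I_f = (93.16)(23.7) / 104.4 = 21.14 rpm.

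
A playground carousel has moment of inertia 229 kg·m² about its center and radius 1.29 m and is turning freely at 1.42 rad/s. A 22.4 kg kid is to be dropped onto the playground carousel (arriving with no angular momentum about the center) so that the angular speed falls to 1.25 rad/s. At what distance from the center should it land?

The added mass arrives with no angular momentum about the center, and any external torque about the center is negligible, so the system's angular momentum is conserved.
I_p ω_i = (I_p + m r²) ω_f ⇒ m r² = I_p(ω_i/ω_f − 1) = 229.0(1.42/1.25 − 1) = 31.14 kg·m².
r = √(31.14/22.4) = 1.179 m.

r ≈ 1.18 m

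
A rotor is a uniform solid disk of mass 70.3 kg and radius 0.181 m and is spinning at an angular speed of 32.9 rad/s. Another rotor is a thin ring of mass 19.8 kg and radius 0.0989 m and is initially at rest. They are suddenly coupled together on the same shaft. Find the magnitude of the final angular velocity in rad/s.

No external torque acts about the common axis, so total angular momentum is conserved.
Moments of inertia: I_A = ½(70.3)(0.181)² = 1.152 kg·m²; I_B = (19.8)(0.0989)² = 0.1937 kg·m².
Taking A's sense as positive: L = (1.152)(32.9) = 37.89 kg·m²·rad/s.
Combined I = 1.152 + 0.1937 = 1.345 kg·m².
ω_f = L / I = 37.89 / 1.345 = 28.16 rad/s.

|ω_f| ≈ 28.2 rad/s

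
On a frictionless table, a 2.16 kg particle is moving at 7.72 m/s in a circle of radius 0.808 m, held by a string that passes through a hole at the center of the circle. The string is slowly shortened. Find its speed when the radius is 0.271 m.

v₂ ≈ 23.0 m/s

The only horizontal force on the mass is along the cord (radial), so it exerts no torque about the hole and angular momentum m v r is conserved.
v₂ = v₁ r₁ / r₂ = (7.72)(0.808) / (0.271) = 23.02 m/s.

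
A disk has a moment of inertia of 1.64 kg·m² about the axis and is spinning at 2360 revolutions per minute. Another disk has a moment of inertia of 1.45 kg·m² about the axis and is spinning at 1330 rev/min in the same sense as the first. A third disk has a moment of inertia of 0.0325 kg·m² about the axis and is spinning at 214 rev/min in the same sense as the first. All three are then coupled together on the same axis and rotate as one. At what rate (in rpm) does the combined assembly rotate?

No external torque acts about the common axis, so total angular momentum is conserved.
Taking A's sense as positive: L = (1.640)(2360) + (1.450)(1330) + (0.03250)(214) = 5806 kg·m²·rpm.
Combined I = 1.640 + 1.450 + 0.03250 = 3.123 kg·m².
ω_f = L / I = 5806 / 3.123 = 1859 rpm.

|ω_f| ≈ 1860 rpm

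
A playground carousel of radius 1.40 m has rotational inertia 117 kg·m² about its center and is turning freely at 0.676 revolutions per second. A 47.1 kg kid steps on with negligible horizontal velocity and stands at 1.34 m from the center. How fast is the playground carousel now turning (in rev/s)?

The added mass arrives with no angular momentum about the center, and any external torque about the center is negligible, so the system's angular momentum is conserved.
Added inertia Σmr² = (47.1)(1.34)² = 84.57 kg·m²; I_f = 117.0 + 84.57 = 201.6 kg·m².
ω_f = I_p ω_i / I_f = (117.0)(0.676) / 201.6 = 0.3924 rev/s.

ω_f ≈ 0.392 rev/s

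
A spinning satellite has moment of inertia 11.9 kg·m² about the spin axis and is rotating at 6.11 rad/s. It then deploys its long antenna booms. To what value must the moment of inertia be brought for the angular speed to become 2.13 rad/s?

No external torque acts about the spin axis, so angular momentum is conserved.
I₂ = I₁ω₁ / ω₂ = (11.9)(6.11) / (2.13) = 34.14 kg·m².

I₂ ≈ 34.1 kg·m²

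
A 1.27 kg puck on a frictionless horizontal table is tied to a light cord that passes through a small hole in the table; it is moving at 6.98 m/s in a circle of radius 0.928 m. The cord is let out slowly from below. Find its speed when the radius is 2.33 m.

Central (radial) force ⇒ zero torque about the center ⇒ m v r is constant.
v₂ = v₁ r₁ / r₂ = (6.98)(0.928) / (2.33) = 2.780 m/s.

v₂ ≈ 2.78 m/s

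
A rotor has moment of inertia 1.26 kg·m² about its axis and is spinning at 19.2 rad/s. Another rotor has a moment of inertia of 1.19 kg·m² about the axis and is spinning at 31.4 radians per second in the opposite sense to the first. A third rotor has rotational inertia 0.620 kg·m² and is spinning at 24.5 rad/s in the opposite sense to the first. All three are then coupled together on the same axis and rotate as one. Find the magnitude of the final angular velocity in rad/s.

The coupling torques are internal; angular momentum about the shared axis is conserved.
Taking A's sense as positive: L = (1.260)(19.2) − (1.190)(31.4) − (0.6200)(24.5) = -28.36 kg·m²·rad/s.
Combined I = 1.260 + 1.190 + 0.6200 = 3.070 kg·m².
ω_f = L / I = -28.36 / 3.070 = -9.239 rad/s.

|ω_f| ≈ 9.24 rad/s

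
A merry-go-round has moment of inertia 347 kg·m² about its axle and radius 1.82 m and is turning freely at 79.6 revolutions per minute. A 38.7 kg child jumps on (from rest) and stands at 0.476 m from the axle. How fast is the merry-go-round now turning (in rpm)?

No external torque acts about the axle; L_before = L_after.
Added inertia Σmr² = (38.7)(0.476)² = 8.768 kg·m²; I_f = 347.0 + 8.768 = 355.8 kg·m².
ω_f = I_p ω_i / I_f = (347.0)(79.6) / 355.8 = 77.64 rpm.

ω_f ≈ 77.6 rpm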